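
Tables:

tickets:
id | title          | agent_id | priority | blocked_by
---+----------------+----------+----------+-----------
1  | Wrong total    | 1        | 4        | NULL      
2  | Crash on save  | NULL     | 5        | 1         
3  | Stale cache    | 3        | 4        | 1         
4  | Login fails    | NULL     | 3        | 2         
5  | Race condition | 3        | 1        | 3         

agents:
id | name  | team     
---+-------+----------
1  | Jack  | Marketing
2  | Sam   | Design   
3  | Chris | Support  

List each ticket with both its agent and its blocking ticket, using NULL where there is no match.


Two LEFT JOINs from the same base table tickets: one to agents via agent_id, one to tickets itself via blocked_by. Both are LEFT so every ticket is preserved.
Match against agents:
  - ticket 1 (Wrong total): agent_id=1 -> matches Jack
  - ticket 2 (Crash on save): agent_id=NULL, no match -> kept with NULL
  - ticket 3 (Stale cache): agent_id=3 -> matches Chris
  - ticket 4 (Login fails): agent_id=NULL, no match -> kept with NULL
  - ticket 5 (Race condition): agent_id=3 -> matches Chris
Match against tickets (self):
  - ticket 1 (Wrong total): blocked_by=NULL -> NULL
  - ticket 2 (Crash on save): blocked_by=1 -> Wrong total
  - ticket 3 (Stale cache): blocked_by=1 -> Wrong total
  - ticket 4 (Login fails): blocked_by=2 -> Crash on save
  - ticket 5 (Race condition): blocked_by=3 -> Stale cache

SQL:
SELECT a.title, b.name AS agent, c.title AS blocked_by
FROM tickets a
LEFT JOIN agents b ON a.agent_id = b.id
LEFT JOIN tickets c ON a.blocked_by = c.id

Result:
title          | agent | blocked_by   
---------------+-------+--------------
Wrong total    | Jack  | NULL         
Crash on save  | NULL  | Wrong total  
Stale cache    | Chris | Wrong total  
Login fails    | NULL  | Crash on save
Race condition | Chris | Stale cache  


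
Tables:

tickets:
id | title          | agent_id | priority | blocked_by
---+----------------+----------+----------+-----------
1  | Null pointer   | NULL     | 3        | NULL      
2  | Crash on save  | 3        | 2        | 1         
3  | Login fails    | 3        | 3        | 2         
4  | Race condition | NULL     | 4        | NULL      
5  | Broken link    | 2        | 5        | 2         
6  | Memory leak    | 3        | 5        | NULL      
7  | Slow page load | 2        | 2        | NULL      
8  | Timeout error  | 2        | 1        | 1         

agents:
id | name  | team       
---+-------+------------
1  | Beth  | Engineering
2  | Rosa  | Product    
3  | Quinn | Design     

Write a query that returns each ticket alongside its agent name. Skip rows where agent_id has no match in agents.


INNER JOIN keeps only tickets rows whose agent_id matches an id in agents. Walk through each ticket:
  - ticket 1 (Null pointer): agent_id=NULL, no match -> dropped
  - ticket 2 (Crash on save): agent_id=3 -> matches Quinn
  - ticket 3 (Login fails): agent_id=3 -> matches Quinn
  - ticket 4 (Race condition): agent_id=NULL, no match -> dropped
  - ticket 5 (Broken link): agent_id=2 -> matches Rosa
  - ticket 6 (Memory leak): agent_id=3 -> matches Quinn
  - ticket 7 (Slow page load): agent_id=2 -> matches Rosa
  - ticket 8 (Timeout error): agent_id=2 -> matches Rosa
So 2 of 8 rows are dropped.

SQL:
SELECT a.title, b.name AS agent
FROM tickets a
INNER JOIN agents b ON a.agent_id = b.id

Result:
title          | agent
---------------+------
Crash on save  | Quinn
Login fails    | Quinn
Broken link    | Rosa 
Memory leak    | Quinn
Slow page load | Rosa 
Timeout error  | Rosa 


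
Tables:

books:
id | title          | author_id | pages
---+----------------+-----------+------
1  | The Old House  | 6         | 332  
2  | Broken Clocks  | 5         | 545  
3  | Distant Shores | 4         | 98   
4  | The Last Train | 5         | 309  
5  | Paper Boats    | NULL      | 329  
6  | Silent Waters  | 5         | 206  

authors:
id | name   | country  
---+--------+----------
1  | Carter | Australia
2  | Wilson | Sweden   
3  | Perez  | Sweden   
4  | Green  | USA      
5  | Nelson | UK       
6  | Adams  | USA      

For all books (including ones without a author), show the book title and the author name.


LEFT JOIN keeps every row from books (the left table); where author_id has no match in authors, the author columns become NULL. Walk through each book:
  - book 1 (The Old House): author_id=6 -> matches Adams
  - book 2 (Broken Clocks): author_id=5 -> matches Nelson
  - book 3 (Distant Shores): author_id=4 -> matches Green
  - book 4 (The Last Train): author_id=5 -> matches Nelson
  - book 5 (Paper Boats): author_id=NULL, no match -> kept with NULL
  - book 6 (Silent Waters): author_id=5 -> matches Nelson
All 6 rows appear; 1 has NULL author.

SQL:
SELECT a.title, b.name AS author
FROM books a
LEFT JOIN authors b ON a.author_id = b.id

Result:
title          | author
---------------+-------
The Old House  | Adams 
Broken Clocks  | Nelson
Distant Shores | Green 
The Last Train | Nelson
Paper Boats    | NULL  
Silent Waters  | Nelson


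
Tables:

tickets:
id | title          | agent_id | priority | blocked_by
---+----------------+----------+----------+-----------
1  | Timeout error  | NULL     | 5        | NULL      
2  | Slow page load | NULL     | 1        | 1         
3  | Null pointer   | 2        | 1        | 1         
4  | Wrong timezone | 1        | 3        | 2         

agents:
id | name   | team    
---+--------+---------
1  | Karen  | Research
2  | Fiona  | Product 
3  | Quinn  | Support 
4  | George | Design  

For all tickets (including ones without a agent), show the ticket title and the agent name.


LEFT JOIN keeps every row from tickets (the left table); where agent_id has no match in agents, the agent columns become NULL. Walk through each ticket:
  - ticket 1 (Timeout error): agent_id=NULL, no match -> kept with NULL
  - ticket 2 (Slow page load): agent_id=NULL, no match -> kept with NULL
  - ticket 3 (Null pointer): agent_id=2 -> matches Fiona
  - ticket 4 (Wrong timezone): agent_id=1 -> matches Karen
All 4 rows appear; 2 have NULL agent.

SQL:
SELECT a.title, b.name AS agent
FROM tickets a
LEFT JOIN agents b ON a.agent_id = b.id

Result:
title          | agent
---------------+------
Timeout error  | NULL 
Slow page load | NULL 
Null pointer   | Fiona
Wrong timezone | Karen


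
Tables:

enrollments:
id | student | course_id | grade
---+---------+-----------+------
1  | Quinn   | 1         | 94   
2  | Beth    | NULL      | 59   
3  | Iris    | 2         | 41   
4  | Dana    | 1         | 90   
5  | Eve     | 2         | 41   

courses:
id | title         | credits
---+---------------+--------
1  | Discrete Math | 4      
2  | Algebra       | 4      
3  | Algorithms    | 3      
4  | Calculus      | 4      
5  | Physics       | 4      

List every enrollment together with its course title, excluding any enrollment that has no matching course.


INNER JOIN keeps only enrollments rows whose course_id matches an id in courses. Walk through each enrollment:
  - enrollment 1 (Quinn): course_id=1 -> matches Discrete Math
  - enrollment 2 (Beth): course_id=NULL, no match -> dropped
  - enrollment 3 (Iris): course_id=2 -> matches Algebra
  - enrollment 4 (Dana): course_id=1 -> matches Discrete Math
  - enrollment 5 (Eve): course_id=2 -> matches Algebra
So 1 of 5 rows is dropped.

SQL:
SELECT a.student, b.title AS course
FROM enrollments a
INNER JOIN courses b ON a.course_id = b.id

Result:
student | course       
--------+--------------
Quinn   | Discrete Math
Iris    | Algebra      
Dana    | Discrete Math
Eve     | Algebra      


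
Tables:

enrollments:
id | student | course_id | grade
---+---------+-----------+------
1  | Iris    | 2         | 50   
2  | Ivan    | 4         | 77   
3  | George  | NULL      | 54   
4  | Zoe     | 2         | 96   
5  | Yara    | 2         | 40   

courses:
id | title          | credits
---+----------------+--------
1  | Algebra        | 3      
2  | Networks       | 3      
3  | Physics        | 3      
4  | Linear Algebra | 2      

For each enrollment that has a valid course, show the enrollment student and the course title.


INNER JOIN keeps only enrollments rows whose course_id matches an id in courses. Walk through each enrollment:
  - enrollment 1 (Iris): course_id=2 -> matches Networks
  - enrollment 2 (Ivan): course_id=4 -> matches Linear Algebra
  - enrollment 3 (George): course_id=NULL, no match -> dropped
  - enrollment 4 (Zoe): course_id=2 -> matches Networks
  - enrollment 5 (Yara): course_id=2 -> matches Networks
So 1 of 5 rows is dropped.

SQL:
SELECT a.student, b.title AS course
FROM enrollments a
INNER JOIN courses b ON a.course_id = b.id

Result:
student | course        
--------+---------------
Iris    | Networks      
Ivan    | Linear Algebra
Zoe     | Networks      
Yara    | Networks      


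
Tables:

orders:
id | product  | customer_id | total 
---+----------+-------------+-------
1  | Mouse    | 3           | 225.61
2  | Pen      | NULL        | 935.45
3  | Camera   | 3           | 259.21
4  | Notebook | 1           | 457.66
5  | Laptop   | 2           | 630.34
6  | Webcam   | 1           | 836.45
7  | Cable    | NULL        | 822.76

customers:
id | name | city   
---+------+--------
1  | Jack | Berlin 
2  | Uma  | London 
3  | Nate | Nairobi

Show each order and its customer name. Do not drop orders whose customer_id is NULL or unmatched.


LEFT JOIN keeps every row from orders (the left table); where customer_id has no match in customers, the customer columns become NULL. Walk through each order:
  - order 1 (Mouse): customer_id=3 -> matches Nate
  - order 2 (Pen): customer_id=NULL, no match -> kept with NULL
  - order 3 (Camera): customer_id=3 -> matches Nate
  - order 4 (Notebook): customer_id=1 -> matches Jack
  - order 5 (Laptop): customer_id=2 -> matches Uma
  - order 6 (Webcam): customer_id=1 -> matches Jack
  - order 7 (Cable): customer_id=NULL, no match -> kept with NULL
All 7 rows appear; 2 have NULL customer.

SQL:
SELECT a.product, b.name AS customer
FROM orders a
LEFT JOIN customers b ON a.customer_id = b.id

Result:
product  | customer
---------+---------
Mouse    | Nate    
Pen      | NULL    
Camera   | Nate    
Notebook | Jack    
Laptop   | Uma     
Webcam   | Jack    
Cable    | NULL    


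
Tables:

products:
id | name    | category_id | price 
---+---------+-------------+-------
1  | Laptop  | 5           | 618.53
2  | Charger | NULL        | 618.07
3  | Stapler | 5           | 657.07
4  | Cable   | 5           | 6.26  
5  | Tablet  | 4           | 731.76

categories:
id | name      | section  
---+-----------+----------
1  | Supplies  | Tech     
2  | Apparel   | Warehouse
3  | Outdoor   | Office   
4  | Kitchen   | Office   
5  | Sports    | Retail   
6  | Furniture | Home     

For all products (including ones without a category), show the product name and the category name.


LEFT JOIN keeps every row from products (the left table); where category_id has no match in categories, the category columns become NULL. Walk through each product:
  - product 1 (Laptop): category_id=5 -> matches Sports
  - product 2 (Charger): category_id=NULL, no match -> kept with NULL
  - product 3 (Stapler): category_id=5 -> matches Sports
  - product 4 (Cable): category_id=5 -> matches Sports
  - product 5 (Tablet): category_id=4 -> matches Kitchen
All 5 rows appear; 1 has NULL category.

SQL:
SELECT a.name, b.name AS category
FROM products a
LEFT JOIN categories b ON a.category_id = b.id

Result:
name    | category
--------+---------
Laptop  | Sports  
Charger | NULL    
Stapler | Sports  
Cable   | Sports  
Tablet  | Kitchen 


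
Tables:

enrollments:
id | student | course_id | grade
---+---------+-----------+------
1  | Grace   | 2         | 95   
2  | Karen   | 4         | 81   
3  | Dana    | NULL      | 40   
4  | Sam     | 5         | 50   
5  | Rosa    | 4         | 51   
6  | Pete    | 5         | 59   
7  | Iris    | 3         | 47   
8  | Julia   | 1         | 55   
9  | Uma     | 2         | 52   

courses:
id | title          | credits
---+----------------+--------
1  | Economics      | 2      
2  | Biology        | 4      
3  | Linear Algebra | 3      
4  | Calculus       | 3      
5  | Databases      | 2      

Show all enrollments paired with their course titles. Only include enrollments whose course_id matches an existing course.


INNER JOIN keeps only enrollments rows whose course_id matches an id in courses. Walk through each enrollment:
  - enrollment 1 (Grace): course_id=2 -> matches Biology
  - enrollment 2 (Karen): course_id=4 -> matches Calculus
  - enrollment 3 (Dana): course_id=NULL, no match -> dropped
  - enrollment 4 (Sam): course_id=5 -> matches Databases
  - enrollment 5 (Rosa): course_id=4 -> matches Calculus
  - enrollment 6 (Pete): course_id=5 -> matches Databases
  - enrollment 7 (Iris): course_id=3 -> matches Linear Algebra
  - enrollment 8 (Julia): course_id=1 -> matches Economics
  - enrollment 9 (Uma): course_id=2 -> matches Biology
So 1 of 9 rows is dropped.

SQL:
SELECT a.student, b.title AS course
FROM enrollments a
INNER JOIN courses b ON a.course_id = b.id

Result:
student | course        
--------+---------------
Grace   | Biology       
Karen   | Calculus      
Sam     | Databases     
Rosa    | Calculus      
Pete    | Databases     
Iris    | Linear Algebra
Julia   | Economics     
Uma     | Biology       


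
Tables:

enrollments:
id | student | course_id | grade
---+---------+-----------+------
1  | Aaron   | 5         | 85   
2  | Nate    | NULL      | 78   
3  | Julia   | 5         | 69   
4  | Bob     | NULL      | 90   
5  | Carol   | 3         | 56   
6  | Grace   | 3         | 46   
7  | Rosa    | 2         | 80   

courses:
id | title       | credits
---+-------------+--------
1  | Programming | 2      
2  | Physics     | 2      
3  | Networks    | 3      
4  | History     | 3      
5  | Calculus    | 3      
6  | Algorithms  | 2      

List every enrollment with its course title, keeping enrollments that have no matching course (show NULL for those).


LEFT JOIN keeps every row from enrollments (the left table); where course_id has no match in courses, the course columns become NULL. Walk through each enrollment:
  - enrollment 1 (Aaron): course_id=5 -> matches Calculus
  - enrollment 2 (Nate): course_id=NULL, no match -> kept with NULL
  - enrollment 3 (Julia): course_id=5 -> matches Calculus
  - enrollment 4 (Bob): course_id=NULL, no match -> kept with NULL
  - enrollment 5 (Carol): course_id=3 -> matches Networks
  - enrollment 6 (Grace): course_id=3 -> matches Networks
  - enrollment 7 (Rosa): course_id=2 -> matches Physics
All 7 rows appear; 2 have NULL course.

SQL:
SELECT a.student, b.title AS course
FROM enrollments a
LEFT JOIN courses b ON a.course_id = b.id

Result:
student | course  
--------+---------
Aaron   | Calculus
Nate    | NULL    
Julia   | Calculus
Bob     | NULL    
Carol   | Networks
Grace   | Networks
Rosa    | Physics 


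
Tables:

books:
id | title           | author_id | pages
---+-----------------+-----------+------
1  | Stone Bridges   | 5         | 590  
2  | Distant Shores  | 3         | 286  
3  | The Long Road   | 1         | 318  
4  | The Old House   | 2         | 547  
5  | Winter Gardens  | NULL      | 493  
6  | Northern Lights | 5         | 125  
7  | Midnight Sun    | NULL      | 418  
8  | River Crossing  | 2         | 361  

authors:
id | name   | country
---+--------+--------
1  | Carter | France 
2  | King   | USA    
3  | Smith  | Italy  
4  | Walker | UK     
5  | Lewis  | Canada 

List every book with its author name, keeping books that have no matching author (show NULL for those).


LEFT JOIN keeps every row from books (the left table); where author_id has no match in authors, the author columns become NULL. Walk through each book:
  - book 1 (Stone Bridges): author_id=5 -> matches Lewis
  - book 2 (Distant Shores): author_id=3 -> matches Smith
  - book 3 (The Long Road): author_id=1 -> matches Carter
  - book 4 (The Old House): author_id=2 -> matches King
  - book 5 (Winter Gardens): author_id=NULL, no match -> kept with NULL
  - book 6 (Northern Lights): author_id=5 -> matches Lewis
  - book 7 (Midnight Sun): author_id=NULL, no match -> kept with NULL
  - book 8 (River Crossing): author_id=2 -> matches King
All 8 rows appear; 2 have NULL author.

SQL:
SELECT a.title, b.name AS author
FROM books a
LEFT JOIN authors b ON a.author_id = b.id

Result:
title           | author
----------------+-------
Stone Bridges   | Lewis 
Distant Shores  | Smith 
The Long Road   | Carter
The Old House   | King  
Winter Gardens  | NULL  
Northern Lights | Lewis 
Midnight Sun    | NULL  
River Crossing  | King  


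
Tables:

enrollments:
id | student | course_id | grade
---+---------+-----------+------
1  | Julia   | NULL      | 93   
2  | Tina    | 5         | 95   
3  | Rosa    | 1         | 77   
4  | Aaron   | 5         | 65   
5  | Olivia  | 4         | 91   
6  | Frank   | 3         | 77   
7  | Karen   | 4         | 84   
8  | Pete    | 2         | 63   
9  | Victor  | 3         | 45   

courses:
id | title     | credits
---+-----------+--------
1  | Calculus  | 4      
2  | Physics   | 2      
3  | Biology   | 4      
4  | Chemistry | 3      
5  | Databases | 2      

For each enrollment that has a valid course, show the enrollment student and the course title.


INNER JOIN keeps only enrollments rows whose course_id matches an id in courses. Walk through each enrollment:
  - enrollment 1 (Julia): course_id=NULL, no match -> dropped
  - enrollment 2 (Tina): course_id=5 -> matches Databases
  - enrollment 3 (Rosa): course_id=1 -> matches Calculus
  - enrollment 4 (Aaron): course_id=5 -> matches Databases
  - enrollment 5 (Olivia): course_id=4 -> matches Chemistry
  - enrollment 6 (Frank): course_id=3 -> matches Biology
  - enrollment 7 (Karen): course_id=4 -> matches Chemistry
  - enrollment 8 (Pete): course_id=2 -> matches Physics
  - enrollment 9 (Victor): course_id=3 -> matches Biology
So 1 of 9 rows is dropped.

SQL:
SELECT a.student, b.title AS course
FROM enrollments a
INNER JOIN courses b ON a.course_id = b.id

Result:
student | course   
--------+----------
Tina    | Databases
Rosa    | Calculus 
Aaron   | Databases
Olivia  | Chemistry
Frank   | Biology  
Karen   | Chemistry
Pete    | Physics  
Victor  | Biology  


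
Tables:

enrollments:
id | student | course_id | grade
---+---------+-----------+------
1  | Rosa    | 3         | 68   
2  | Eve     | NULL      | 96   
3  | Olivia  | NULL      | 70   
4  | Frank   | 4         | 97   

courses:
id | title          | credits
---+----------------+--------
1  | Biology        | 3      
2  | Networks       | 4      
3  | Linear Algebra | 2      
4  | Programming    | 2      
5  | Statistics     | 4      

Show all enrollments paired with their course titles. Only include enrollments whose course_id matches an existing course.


INNER JOIN keeps only enrollments rows whose course_id matches an id in courses. Walk through each enrollment:
  - enrollment 1 (Rosa): course_id=3 -> matches Linear Algebra
  - enrollment 2 (Eve): course_id=NULL, no match -> dropped
  - enrollment 3 (Olivia): course_id=NULL, no match -> dropped
  - enrollment 4 (Frank): course_id=4 -> matches Programming
So 2 of 4 rows are dropped.

SQL:
SELECT a.student, b.title AS course
FROM enrollments a
INNER JOIN courses b ON a.course_id = b.id

Result:
student | course        
--------+---------------
Rosa    | Linear Algebra
Frank   | Programming   


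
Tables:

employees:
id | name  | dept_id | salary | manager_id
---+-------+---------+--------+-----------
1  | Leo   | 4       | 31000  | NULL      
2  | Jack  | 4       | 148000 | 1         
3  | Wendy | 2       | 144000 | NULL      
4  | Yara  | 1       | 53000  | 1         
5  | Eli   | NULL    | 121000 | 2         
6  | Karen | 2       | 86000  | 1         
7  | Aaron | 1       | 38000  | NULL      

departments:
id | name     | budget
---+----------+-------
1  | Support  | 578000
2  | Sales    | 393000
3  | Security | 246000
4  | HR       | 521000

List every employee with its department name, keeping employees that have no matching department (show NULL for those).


LEFT JOIN keeps every row from employees (the left table); where dept_id has no match in departments, the department columns become NULL. Walk through each employee:
  - employee 1 (Leo): dept_id=4 -> matches HR
  - employee 2 (Jack): dept_id=4 -> matches HR
  - employee 3 (Wendy): dept_id=2 -> matches Sales
  - employee 4 (Yara): dept_id=1 -> matches Support
  - employee 5 (Eli): dept_id=NULL, no match -> kept with NULL
  - employee 6 (Karen): dept_id=2 -> matches Sales
  - employee 7 (Aaron): dept_id=1 -> matches Support
All 7 rows appear; 1 has NULL department.

SQL:
SELECT a.name, b.name AS department
FROM employees a
LEFT JOIN departments b ON a.dept_id = b.id

Result:
name  | department
------+-----------
Leo   | HR        
Jack  | HR        
Wendy | Sales     
Yara  | Support   
Eli   | NULL      
Karen | Sales     
Aaron | Support   


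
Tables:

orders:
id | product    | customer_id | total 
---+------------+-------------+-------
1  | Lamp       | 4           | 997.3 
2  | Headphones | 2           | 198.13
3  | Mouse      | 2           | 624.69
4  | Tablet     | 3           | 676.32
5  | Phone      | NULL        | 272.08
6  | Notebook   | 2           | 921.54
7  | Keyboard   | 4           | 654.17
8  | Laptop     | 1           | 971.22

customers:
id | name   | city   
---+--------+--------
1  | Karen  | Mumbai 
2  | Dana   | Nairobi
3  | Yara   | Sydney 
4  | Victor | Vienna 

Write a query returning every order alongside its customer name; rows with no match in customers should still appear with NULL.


LEFT JOIN keeps every row from orders (the left table); where customer_id has no match in customers, the customer columns become NULL. Walk through each order:
  - order 1 (Lamp): customer_id=4 -> matches Victor
  - order 2 (Headphones): customer_id=2 -> matches Dana
  - order 3 (Mouse): customer_id=2 -> matches Dana
  - order 4 (Tablet): customer_id=3 -> matches Yara
  - order 5 (Phone): customer_id=NULL, no match -> kept with NULL
  - order 6 (Notebook): customer_id=2 -> matches Dana
  - order 7 (Keyboard): customer_id=4 -> matches Victor
  - order 8 (Laptop): customer_id=1 -> matches Karen
All 8 rows appear; 1 has NULL customer.

SQL:
SELECT a.product, b.name AS customer
FROM orders a
LEFT JOIN customers b ON a.customer_id = b.id

Result:
product    | customer
-----------+---------
Lamp       | Victor  
Headphones | Dana    
Mouse      | Dana    
Tablet     | Yara    
Phone      | NULL    
Notebook   | Dana    
Keyboard   | Victor  
Laptop     | Karen   


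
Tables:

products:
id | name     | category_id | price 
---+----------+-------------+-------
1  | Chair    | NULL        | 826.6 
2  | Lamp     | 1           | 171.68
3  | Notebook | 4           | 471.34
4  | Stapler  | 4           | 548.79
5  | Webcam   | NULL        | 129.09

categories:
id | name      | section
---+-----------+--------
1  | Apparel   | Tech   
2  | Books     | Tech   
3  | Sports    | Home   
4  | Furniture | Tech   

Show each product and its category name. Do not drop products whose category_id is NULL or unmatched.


LEFT JOIN keeps every row from products (the left table); where category_id has no match in categories, the category columns become NULL. Walk through each product:
  - product 1 (Chair): category_id=NULL, no match -> kept with NULL
  - product 2 (Lamp): category_id=1 -> matches Apparel
  - product 3 (Notebook): category_id=4 -> matches Furniture
  - product 4 (Stapler): category_id=4 -> matches Furniture
  - product 5 (Webcam): category_id=NULL, no match -> kept with NULL
All 5 rows appear; 2 have NULL category.

SQL:
SELECT a.name, b.name AS category
FROM products a
LEFT JOIN categories b ON a.category_id = b.id

Result:
name     | category 
---------+----------
Chair    | NULL     
Lamp     | Apparel  
Notebook | Furniture
Stapler  | Furniture
Webcam   | NULL     


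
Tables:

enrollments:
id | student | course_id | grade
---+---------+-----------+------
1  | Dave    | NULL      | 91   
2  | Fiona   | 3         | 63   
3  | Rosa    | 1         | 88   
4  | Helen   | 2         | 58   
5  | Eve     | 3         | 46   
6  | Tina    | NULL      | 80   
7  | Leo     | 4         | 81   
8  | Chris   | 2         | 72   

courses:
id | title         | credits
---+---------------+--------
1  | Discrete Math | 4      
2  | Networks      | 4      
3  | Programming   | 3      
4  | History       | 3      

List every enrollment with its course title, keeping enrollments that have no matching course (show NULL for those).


LEFT JOIN keeps every row from enrollments (the left table); where course_id has no match in courses, the course columns become NULL. Walk through each enrollment:
  - enrollment 1 (Dave): course_id=NULL, no match -> kept with NULL
  - enrollment 2 (Fiona): course_id=3 -> matches Programming
  - enrollment 3 (Rosa): course_id=1 -> matches Discrete Math
  - enrollment 4 (Helen): course_id=2 -> matches Networks
  - enrollment 5 (Eve): course_id=3 -> matches Programming
  - enrollment 6 (Tina): course_id=NULL, no match -> kept with NULL
  - enrollment 7 (Leo): course_id=4 -> matches History
  - enrollment 8 (Chris): course_id=2 -> matches Networks
All 8 rows appear; 2 have NULL course.

SQL:
SELECT a.student, b.title AS course
FROM enrollments a
LEFT JOIN courses b ON a.course_id = b.id

Result:
student | course       
--------+--------------
Dave    | NULL         
Fiona   | Programming  
Rosa    | Discrete Math
Helen   | Networks     
Eve     | Programming  
Tina    | NULL         
Leo     | History      
Chris   | Networks     


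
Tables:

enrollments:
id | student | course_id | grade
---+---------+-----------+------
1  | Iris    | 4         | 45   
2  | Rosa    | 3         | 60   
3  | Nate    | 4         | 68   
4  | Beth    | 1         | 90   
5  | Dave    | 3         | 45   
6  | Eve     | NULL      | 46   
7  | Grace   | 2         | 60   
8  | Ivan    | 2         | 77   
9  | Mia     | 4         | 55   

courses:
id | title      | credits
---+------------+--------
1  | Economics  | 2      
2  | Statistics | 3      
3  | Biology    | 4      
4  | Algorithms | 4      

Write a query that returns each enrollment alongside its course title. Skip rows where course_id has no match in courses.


INNER JOIN keeps only enrollments rows whose course_id matches an id in courses. Walk through each enrollment:
  - enrollment 1 (Iris): course_id=4 -> matches Algorithms
  - enrollment 2 (Rosa): course_id=3 -> matches Biology
  - enrollment 3 (Nate): course_id=4 -> matches Algorithms
  - enrollment 4 (Beth): course_id=1 -> matches Economics
  - enrollment 5 (Dave): course_id=3 -> matches Biology
  - enrollment 6 (Eve): course_id=NULL, no match -> dropped
  - enrollment 7 (Grace): course_id=2 -> matches Statistics
  - enrollment 8 (Ivan): course_id=2 -> matches Statistics
  - enrollment 9 (Mia): course_id=4 -> matches Algorithms
So 1 of 9 rows is dropped.

SQL:
SELECT a.student, b.title AS course
FROM enrollments a
INNER JOIN courses b ON a.course_id = b.id

Result:
student | course    
--------+-----------
Iris    | Algorithms
Rosa    | Biology   
Nate    | Algorithms
Beth    | Economics 
Dave    | Biology   
Grace   | Statistics
Ivan    | Statistics
Mia     | Algorithms


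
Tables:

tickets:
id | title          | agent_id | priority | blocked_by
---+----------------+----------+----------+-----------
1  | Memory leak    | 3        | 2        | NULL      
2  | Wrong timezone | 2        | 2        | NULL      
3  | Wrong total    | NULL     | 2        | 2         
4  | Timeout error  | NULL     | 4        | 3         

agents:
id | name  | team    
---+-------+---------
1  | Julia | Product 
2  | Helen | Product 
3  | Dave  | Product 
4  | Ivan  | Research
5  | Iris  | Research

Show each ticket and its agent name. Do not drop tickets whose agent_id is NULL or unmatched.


LEFT JOIN keeps every row from tickets (the left table); where agent_id has no match in agents, the agent columns become NULL. Walk through each ticket:
  - ticket 1 (Memory leak): agent_id=3 -> matches Dave
  - ticket 2 (Wrong timezone): agent_id=2 -> matches Helen
  - ticket 3 (Wrong total): agent_id=NULL, no match -> kept with NULL
  - ticket 4 (Timeout error): agent_id=NULL, no match -> kept with NULL
All 4 rows appear; 2 have NULL agent.

SQL:
SELECT a.title, b.name AS agent
FROM tickets a
LEFT JOIN agents b ON a.agent_id = b.id

Result:
title          | agent
---------------+------
Memory leak    | Dave 
Wrong timezone | Helen
Wrong total    | NULL 
Timeout error  | NULL 


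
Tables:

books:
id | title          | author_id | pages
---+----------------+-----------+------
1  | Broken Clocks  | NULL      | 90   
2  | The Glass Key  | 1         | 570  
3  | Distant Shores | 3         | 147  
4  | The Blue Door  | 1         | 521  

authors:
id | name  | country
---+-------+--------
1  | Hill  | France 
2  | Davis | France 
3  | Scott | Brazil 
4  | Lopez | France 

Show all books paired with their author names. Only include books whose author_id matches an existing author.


INNER JOIN keeps only books rows whose author_id matches an id in authors. Walk through each book:
  - book 1 (Broken Clocks): author_id=NULL, no match -> dropped
  - book 2 (The Glass Key): author_id=1 -> matches Hill
  - book 3 (Distant Shores): author_id=3 -> matches Scott
  - book 4 (The Blue Door): author_id=1 -> matches Hill
So 1 of 4 rows is dropped.

SQL:
SELECT a.title, b.name AS author
FROM books a
INNER JOIN authors b ON a.author_id = b.id

Result:
title          | author
---------------+-------
The Glass Key  | Hill  
Distant Shores | Scott 
The Blue Door  | Hill  


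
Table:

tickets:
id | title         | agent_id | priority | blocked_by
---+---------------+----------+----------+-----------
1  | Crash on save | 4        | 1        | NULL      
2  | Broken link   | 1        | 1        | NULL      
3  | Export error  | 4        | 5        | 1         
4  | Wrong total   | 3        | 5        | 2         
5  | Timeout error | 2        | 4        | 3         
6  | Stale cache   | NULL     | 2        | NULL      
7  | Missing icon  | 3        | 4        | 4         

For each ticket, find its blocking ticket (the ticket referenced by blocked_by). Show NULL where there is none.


This is a self-join: tickets is joined to a second copy of itself, matching each row's blocked_by to another row's id. Use LEFT JOIN so rows with blocked_by=NULL are kept.
  - ticket 1 (Crash on save): blocked_by=NULL -> NULL
  - ticket 2 (Broken link): blocked_by=NULL -> NULL
  - ticket 3 (Export error): blocked_by=1 -> Crash on save
  - ticket 4 (Wrong total): blocked_by=2 -> Broken link
  - ticket 5 (Timeout error): blocked_by=3 -> Export error
  - ticket 6 (Stale cache): blocked_by=NULL -> NULL
  - ticket 7 (Missing icon): blocked_by=4 -> Wrong total

SQL:
SELECT a.title AS item, b.title AS blocked_by
FROM tickets a
LEFT JOIN tickets b ON a.blocked_by = b.id

Result:
item          | blocked_by   
--------------+--------------
Crash on save | NULL         
Broken link   | NULL         
Export error  | Crash on save
Wrong total   | Broken link  
Timeout error | Export error 
Stale cache   | NULL         
Missing icon  | Wrong total  


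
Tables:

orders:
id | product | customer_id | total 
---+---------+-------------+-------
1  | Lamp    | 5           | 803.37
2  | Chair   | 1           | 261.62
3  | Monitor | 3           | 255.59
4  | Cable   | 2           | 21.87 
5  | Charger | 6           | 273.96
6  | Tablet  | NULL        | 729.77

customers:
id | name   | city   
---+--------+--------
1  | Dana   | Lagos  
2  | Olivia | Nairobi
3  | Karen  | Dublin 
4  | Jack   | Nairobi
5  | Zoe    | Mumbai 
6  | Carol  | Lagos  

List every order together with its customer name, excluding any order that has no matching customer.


INNER JOIN keeps only orders rows whose customer_id matches an id in customers. Walk through each order:
  - order 1 (Lamp): customer_id=5 -> matches Zoe
  - order 2 (Chair): customer_id=1 -> matches Dana
  - order 3 (Monitor): customer_id=3 -> matches Karen
  - order 4 (Cable): customer_id=2 -> matches Olivia
  - order 5 (Charger): customer_id=6 -> matches Carol
  - order 6 (Tablet): customer_id=NULL, no match -> dropped
So 1 of 6 rows is dropped.

SQL:
SELECT a.product, b.name AS customer
FROM orders a
INNER JOIN customers b ON a.customer_id = b.id

Result:
product | customer
--------+---------
Lamp    | Zoe     
Chair   | Dana    
Monitor | Karen   
Cable   | Olivia  
Charger | Carol   


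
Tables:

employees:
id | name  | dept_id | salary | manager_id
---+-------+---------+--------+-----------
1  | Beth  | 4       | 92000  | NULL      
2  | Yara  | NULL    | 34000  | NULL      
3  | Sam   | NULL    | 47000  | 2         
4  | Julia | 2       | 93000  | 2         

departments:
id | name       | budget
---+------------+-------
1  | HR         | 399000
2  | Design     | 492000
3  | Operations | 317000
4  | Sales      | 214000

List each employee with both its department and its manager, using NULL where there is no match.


Two LEFT JOINs from the same base table employees: one to departments via dept_id, one to employees itself via manager_id. Both are LEFT so every employee is preserved.
Match against departments:
  - employee 1 (Beth): dept_id=4 -> matches Sales
  - employee 2 (Yara): dept_id=NULL, no match -> kept with NULL
  - employee 3 (Sam): dept_id=NULL, no match -> kept with NULL
  - employee 4 (Julia): dept_id=2 -> matches Design
Match against employees (self):
  - employee 1 (Beth): manager_id=NULL -> NULL
  - employee 2 (Yara): manager_id=NULL -> NULL
  - employee 3 (Sam): manager_id=2 -> Yara
  - employee 4 (Julia): manager_id=2 -> Yara

SQL:
SELECT a.name, b.name AS department, c.name AS manager
FROM employees a
LEFT JOIN departments b ON a.dept_id = b.id
LEFT JOIN employees c ON a.manager_id = c.id

Result:
name  | department | manager
------+------------+--------
Beth  | Sales      | NULL   
Yara  | NULL       | NULL   
Sam   | NULL       | Yara   
Julia | Design     | Yara   


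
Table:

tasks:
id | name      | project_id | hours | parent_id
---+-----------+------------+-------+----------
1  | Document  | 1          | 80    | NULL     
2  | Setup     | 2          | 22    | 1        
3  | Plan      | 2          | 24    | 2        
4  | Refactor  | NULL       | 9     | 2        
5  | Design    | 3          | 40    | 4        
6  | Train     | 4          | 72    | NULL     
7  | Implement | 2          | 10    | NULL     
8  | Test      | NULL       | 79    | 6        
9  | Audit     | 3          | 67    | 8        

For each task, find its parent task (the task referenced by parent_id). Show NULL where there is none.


This is a self-join: tasks is joined to a second copy of itself, matching each row's parent_id to another row's id. Use LEFT JOIN so rows with parent_id=NULL are kept.
  - task 1 (Document): parent_id=NULL -> NULL
  - task 2 (Setup): parent_id=1 -> Document
  - task 3 (Plan): parent_id=2 -> Setup
  - task 4 (Refactor): parent_id=2 -> Setup
  - task 5 (Design): parent_id=4 -> Refactor
  - task 6 (Train): parent_id=NULL -> NULL
  - task 7 (Implement): parent_id=NULL -> NULL
  - task 8 (Test): parent_id=6 -> Train
  - task 9 (Audit): parent_id=8 -> Test

SQL:
SELECT a.name AS item, b.name AS parent
FROM tasks a
LEFT JOIN tasks b ON a.parent_id = b.id

Result:
item      | parent  
----------+---------
Document  | NULL    
Setup     | Document
Plan      | Setup   
Refactor  | Setup   
Design    | Refactor
Train     | NULL    
Implement | NULL    
Test      | Train   
Audit     | Test    


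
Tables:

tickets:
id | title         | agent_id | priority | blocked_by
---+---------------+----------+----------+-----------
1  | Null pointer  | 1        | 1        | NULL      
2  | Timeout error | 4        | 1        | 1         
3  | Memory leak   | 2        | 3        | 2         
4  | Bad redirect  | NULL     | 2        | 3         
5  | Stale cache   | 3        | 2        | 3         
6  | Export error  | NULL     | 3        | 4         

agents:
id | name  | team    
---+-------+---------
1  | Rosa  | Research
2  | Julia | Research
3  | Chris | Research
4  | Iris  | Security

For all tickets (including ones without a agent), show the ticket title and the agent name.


LEFT JOIN keeps every row from tickets (the left table); where agent_id has no match in agents, the agent columns become NULL. Walk through each ticket:
  - ticket 1 (Null pointer): agent_id=1 -> matches Rosa
  - ticket 2 (Timeout error): agent_id=4 -> matches Iris
  - ticket 3 (Memory leak): agent_id=2 -> matches Julia
  - ticket 4 (Bad redirect): agent_id=NULL, no match -> kept with NULL
  - ticket 5 (Stale cache): agent_id=3 -> matches Chris
  - ticket 6 (Export error): agent_id=NULL, no match -> kept with NULL
All 6 rows appear; 2 have NULL agent.

SQL:
SELECT a.title, b.name AS agent
FROM tickets a
LEFT JOIN agents b ON a.agent_id = b.id

Result:
title         | agent
--------------+------
Null pointer  | Rosa 
Timeout error | Iris 
Memory leak   | Julia
Bad redirect  | NULL 
Stale cache   | Chris
Export error  | NULL 


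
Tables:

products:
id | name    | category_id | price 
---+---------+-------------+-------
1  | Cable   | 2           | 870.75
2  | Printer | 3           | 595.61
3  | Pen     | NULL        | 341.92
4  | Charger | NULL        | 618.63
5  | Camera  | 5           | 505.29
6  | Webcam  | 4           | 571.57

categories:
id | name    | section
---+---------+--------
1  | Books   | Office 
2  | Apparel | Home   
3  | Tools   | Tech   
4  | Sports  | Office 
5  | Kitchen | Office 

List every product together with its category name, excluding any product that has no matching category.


INNER JOIN keeps only products rows whose category_id matches an id in categories. Walk through each product:
  - product 1 (Cable): category_id=2 -> matches Apparel
  - product 2 (Printer): category_id=3 -> matches Tools
  - product 3 (Pen): category_id=NULL, no match -> dropped
  - product 4 (Charger): category_id=NULL, no match -> dropped
  - product 5 (Camera): category_id=5 -> matches Kitchen
  - product 6 (Webcam): category_id=4 -> matches Sports
So 2 of 6 rows are dropped.

SQL:
SELECT a.name, b.name AS category
FROM products a
INNER JOIN categories b ON a.category_id = b.id

Result:
name    | category
--------+---------
Cable   | Apparel 
Printer | Tools   
Camera  | Kitchen 
Webcam  | Sports  


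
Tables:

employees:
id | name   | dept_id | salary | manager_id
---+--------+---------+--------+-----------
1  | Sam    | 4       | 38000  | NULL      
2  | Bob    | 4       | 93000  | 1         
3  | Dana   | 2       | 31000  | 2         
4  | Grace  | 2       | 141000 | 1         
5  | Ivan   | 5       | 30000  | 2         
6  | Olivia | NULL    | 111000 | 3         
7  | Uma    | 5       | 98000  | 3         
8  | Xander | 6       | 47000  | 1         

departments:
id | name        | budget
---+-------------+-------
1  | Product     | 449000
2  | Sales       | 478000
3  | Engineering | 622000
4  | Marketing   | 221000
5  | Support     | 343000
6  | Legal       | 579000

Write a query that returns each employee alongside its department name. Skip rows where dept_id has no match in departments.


INNER JOIN keeps only employees rows whose dept_id matches an id in departments. Walk through each employee:
  - employee 1 (Sam): dept_id=4 -> matches Marketing
  - employee 2 (Bob): dept_id=4 -> matches Marketing
  - employee 3 (Dana): dept_id=2 -> matches Sales
  - employee 4 (Grace): dept_id=2 -> matches Sales
  - employee 5 (Ivan): dept_id=5 -> matches Support
  - employee 6 (Olivia): dept_id=NULL, no match -> dropped
  - employee 7 (Uma): dept_id=5 -> matches Support
  - employee 8 (Xander): dept_id=6 -> matches Legal
So 1 of 8 rows is dropped.

SQL:
SELECT a.name, b.name AS department
FROM employees a
INNER JOIN departments b ON a.dept_id = b.id

Result:
name   | department
-------+-----------
Sam    | Marketing 
Bob    | Marketing 
Dana   | Sales     
Grace  | Sales     
Ivan   | Support   
Uma    | Support   
Xander | Legal     


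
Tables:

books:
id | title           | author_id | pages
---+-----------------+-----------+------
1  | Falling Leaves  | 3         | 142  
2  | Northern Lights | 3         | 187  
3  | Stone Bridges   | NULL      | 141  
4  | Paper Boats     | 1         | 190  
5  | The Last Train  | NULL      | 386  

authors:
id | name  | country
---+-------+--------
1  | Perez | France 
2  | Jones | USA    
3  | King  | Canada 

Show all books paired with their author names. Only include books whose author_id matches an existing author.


INNER JOIN keeps only books rows whose author_id matches an id in authors. Walk through each book:
  - book 1 (Falling Leaves): author_id=3 -> matches King
  - book 2 (Northern Lights): author_id=3 -> matches King
  - book 3 (Stone Bridges): author_id=NULL, no match -> dropped
  - book 4 (Paper Boats): author_id=1 -> matches Perez
  - book 5 (The Last Train): author_id=NULL, no match -> dropped
So 2 of 5 rows are dropped.

SQL:
SELECT a.title, b.name AS author
FROM books a
INNER JOIN authors b ON a.author_id = b.id

Result:
title           | author
----------------+-------
Falling Leaves  | King  
Northern Lights | King  
Paper Boats     | Perez 
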